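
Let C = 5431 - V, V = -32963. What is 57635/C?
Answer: 57635/38394 ≈ 1.5011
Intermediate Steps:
C = 38394 (C = 5431 - 1*(-32963) = 5431 + 32963 = 38394)
57635/C = 57635/38394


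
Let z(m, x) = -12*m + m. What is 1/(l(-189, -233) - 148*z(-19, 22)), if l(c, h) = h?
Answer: -1/31165 ≈ -3.2087e-5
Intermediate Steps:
z(m, x) = -11*m
1/(l(-189, -233) - 148*z(-19, 22)) = 1/(-233 - (-1628)*(-19)) = 1/(-233 - 148*209) = 1/(-233 - 30932) = 1/(-31165) = -1/31165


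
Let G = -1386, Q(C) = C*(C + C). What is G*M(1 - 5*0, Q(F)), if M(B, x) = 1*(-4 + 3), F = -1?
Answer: 1386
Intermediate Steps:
Q(C) = 2*C**2 (Q(C) = C*(2*C) = 2*C**2)
M(B, x) = -1 (M(B, x) = 1*(-1) = -1)
G*M(1 - 5*0, Q(F)) = -1386*(-1) = 1386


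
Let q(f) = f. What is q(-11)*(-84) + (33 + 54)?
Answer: 1011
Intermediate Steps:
q(-11)*(-84) + (33 + 54) = -11*(-84) + (33 + 54) = 924 + 87 = 1011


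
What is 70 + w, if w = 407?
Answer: 477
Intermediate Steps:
70 + w = 70 + 407 = 477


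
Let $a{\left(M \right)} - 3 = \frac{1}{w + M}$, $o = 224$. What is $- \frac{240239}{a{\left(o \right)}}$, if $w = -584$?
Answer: $- \frac{86486040}{1079} \approx -80154.0$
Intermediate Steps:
$a{\left(M \right)} = 3 + \frac{1}{-584 + M}$
$- \frac{240239}{a{\left(o \right)}} = - \frac{240239}{\frac{1}{-584 + 224} \left(-1751 + 3 \cdot 224\right)} = - \frac{240239}{\frac{1}{-360} \left(-1751 + 672\right)} = - \frac{240239}{\left(- \frac{1}{360}\right) \left(-1079\right)} = - \frac{240239}{\frac{1079}{360}} = \left(-240239\right) \frac{360}{1079} = - \frac{86486040}{1079}$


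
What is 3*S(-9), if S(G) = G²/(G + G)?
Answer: -27/2 ≈ -13.500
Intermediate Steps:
S(G) = G/2 (S(G) = G²/((2*G)) = (1/(2*G))*G² = G/2)
3*S(-9) = 3*((½)*(-9)) = 3*(-9/2) = -27/2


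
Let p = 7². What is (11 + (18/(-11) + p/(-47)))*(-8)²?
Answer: 275328/517 ≈ 532.55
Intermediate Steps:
p = 49
(11 + (18/(-11) + p/(-47)))*(-8)² = (11 + (18/(-11) + 49/(-47)))*(-8)² = (11 + (18*(-1/11) + 49*(-1/47)))*64 = (11 + (-18/11 - 49/47))*64 = (11 - 1385/517)*64 = (4302/517)*64 = 275328/517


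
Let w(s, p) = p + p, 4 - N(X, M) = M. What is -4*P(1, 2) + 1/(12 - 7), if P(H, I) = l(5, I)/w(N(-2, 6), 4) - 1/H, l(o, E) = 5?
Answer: 17/10 ≈ 1.7000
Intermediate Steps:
N(X, M) = 4 - M
w(s, p) = 2*p
P(H, I) = 5/8 - 1/H (P(H, I) = 5/((2*4)) - 1/H = 5/8 - 1/H)
-4*P(1, 2) + 1/(12 - 7) = -4*(5/8 - 1/1) + 1/(12 - 7) = -4*(5/8 - 1*1) + 1/5 = -4*(5/8 - 1) + ⅕ = -4*(-3/8) + ⅕ = 3/2 + ⅕ = 17/10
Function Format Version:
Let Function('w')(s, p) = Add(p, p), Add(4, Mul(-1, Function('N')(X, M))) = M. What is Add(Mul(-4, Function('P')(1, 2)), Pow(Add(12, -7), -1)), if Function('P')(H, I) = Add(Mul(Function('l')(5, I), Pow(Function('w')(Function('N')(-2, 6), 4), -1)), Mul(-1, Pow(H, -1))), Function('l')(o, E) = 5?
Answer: Rational(17, 10) ≈ 1.7000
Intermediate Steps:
Function('N')(X, M) = Add(4, Mul(-1, M))
Function('w')(s, p) = Mul(2, p)
Function('P')(H, I) = Add(Rational(5, 8), Mul(-1, Pow(H, -1))) (Function('P')(H, I) = Add(Mul(5, Pow(Mul(2, 4), -1)), Mul(-1, Pow(H, -1))) = Add(Mul(5, Pow(8, -1)), Mul(-1, Pow(H, -1))) = Add(Mul(5, Rational(1, 8)), Mul(-1, Pow(H, -1))) = Add(Rational(5, 8), Mul(-1, Pow(H, -1))))
Add(Mul(-4, Function('P')(1, 2)), Pow(Add(12, -7), -1)) = Add(Mul(-4, Add(Rational(5, 8), Mul(-1, Pow(1, -1)))), Pow(Add(12, -7), -1)) = Add(Mul(-4, Add(Rational(5, 8), Mul(-1, 1))), Pow(5, -1)) = Add(Mul(-4, Add(Rational(5, 8), -1)), Rational(1, 5)) = Add(Mul(-4, Rational(-3, 8)), Rational(1, 5)) = Add(Rational(3, 2), Rational(1, 5)) = Rational(17, 10)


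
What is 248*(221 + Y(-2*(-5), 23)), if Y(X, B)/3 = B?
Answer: 71920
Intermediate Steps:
Y(X, B) = 3*B
248*(221 + Y(-2*(-5), 23)) = 248*(221 + 3*23) = 248*(221 + 69) = 248*290 = 71920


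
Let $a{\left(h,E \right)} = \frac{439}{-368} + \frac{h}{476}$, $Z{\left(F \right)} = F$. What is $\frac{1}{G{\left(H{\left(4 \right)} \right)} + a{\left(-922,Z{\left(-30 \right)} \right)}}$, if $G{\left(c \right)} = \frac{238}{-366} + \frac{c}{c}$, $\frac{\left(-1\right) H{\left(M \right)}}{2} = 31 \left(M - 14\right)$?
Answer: $- \frac{8013936}{22280207} \approx -0.35969$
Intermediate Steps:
$H{\left(M \right)} = 868 - 62 M$ ($H{\left(M \right)} = - 2 \cdot 31 \left(M - 14\right) = - 2 \cdot 31 \left(-14 + M\right) = - 2 \left(-434 + 31 M\right) = 868 - 62 M$)
$a{\left(h,E \right)} = - \frac{439}{368} + \frac{h}{476}$ ($a{\left(h,E \right)} = 439 \left(- \frac{1}{368}\right) + h \frac{1}{476} = - \frac{439}{368} + \frac{h}{476}$)
$G{\left(c \right)} = \frac{64}{183}$ ($G{\left(c \right)} = 238 \left(- \frac{1}{366}\right) + 1 = - \frac{119}{183} + 1 = \frac{64}{183}$)
$\frac{1}{G{\left(H{\left(4 \right)} \right)} + a{\left(-922,Z{\left(-30 \right)} \right)}} = \frac{1}{\frac{64}{183} + \left(- \frac{439}{368} + \frac{1}{476} \left(-922\right)\right)} = \frac{1}{\frac{64}{183} - \frac{137065}{43792}} = \frac{1}{- \frac{22280207}{8013936}} = - \frac{8013936}{22280207}$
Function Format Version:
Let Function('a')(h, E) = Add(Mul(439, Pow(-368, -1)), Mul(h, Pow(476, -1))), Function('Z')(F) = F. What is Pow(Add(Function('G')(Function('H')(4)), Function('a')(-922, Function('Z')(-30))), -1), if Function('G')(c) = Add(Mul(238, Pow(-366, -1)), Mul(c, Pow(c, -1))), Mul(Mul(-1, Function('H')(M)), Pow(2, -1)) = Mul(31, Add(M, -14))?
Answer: Rational(-8013936, 22280207) ≈ -0.35969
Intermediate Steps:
Function('H')(M) = Add(868, Mul(-62, M)) (Function('H')(M) = Mul(-2, Mul(31, Add(M, -14))) = Mul(-2, Mul(31, Add(-14, M))) = Mul(-2, Add(-434, Mul(31, M))) = Add(868, Mul(-62, M)))
Function('a')(h, E) = Add(Rational(-439, 368), Mul(Rational(1, 476), h)) (Function('a')(h, E) = Add(Mul(439, Rational(-1, 368)), Mul(h, Rational(1, 476))) = Add(Rational(-439, 368), Mul(Rational(1, 476), h)))
Function('G')(c) = Rational(64, 183) (Function('G')(c) = Add(Mul(238, Rational(-1, 366)), 1) = Add(Rational(-119, 183), 1) = Rational(64, 183))
Pow(Add(Function('G')(Function('H')(4)), Function('a')(-922, Function('Z')(-30))), -1) = Pow(Add(Rational(64, 183), Add(Rational(-439, 368), Mul(Rational(1, 476), -922))), -1) = Pow(Add(Rational(64, 183), Add(Rational(-439, 368), Rational(-461, 238))), -1) = Pow(Add(Rational(64, 183), Rational(-137065, 43792)), -1) = Pow(Rational(-22280207, 8013936), -1) = Rational(-8013936, 22280207)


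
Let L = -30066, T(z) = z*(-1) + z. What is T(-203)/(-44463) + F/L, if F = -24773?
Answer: 24773/30066 ≈ 0.82395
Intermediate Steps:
T(z) = 0 (T(z) = -z + z = 0)
T(-203)/(-44463) + F/L = 0/(-44463) - 24773/(-30066) = 0*(-1/44463) - 24773*(-1/30066) = 0 + 24773/30066 = 24773/30066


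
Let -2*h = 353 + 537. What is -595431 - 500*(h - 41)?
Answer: -352431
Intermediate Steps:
h = -445 (h = -(353 + 537)/2 = -1/2*890 = -445)
-595431 - 500*(h - 41) = -595431 - 500*(-445 - 41) = -595431 - 500*(-486) = -595431 - 1*(-243000) = -595431 + 243000 = -352431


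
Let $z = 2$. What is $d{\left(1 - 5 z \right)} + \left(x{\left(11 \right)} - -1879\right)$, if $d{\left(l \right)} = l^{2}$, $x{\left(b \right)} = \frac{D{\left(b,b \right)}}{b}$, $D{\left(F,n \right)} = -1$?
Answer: $\frac{21559}{11} \approx 1959.9$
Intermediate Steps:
$x{\left(b \right)} = - \frac{1}{b}$
$d{\left(1 - 5 z \right)} + \left(x{\left(11 \right)} - -1879\right) = \left(1 - 10\right)^{2} - - \frac{20668}{11} = \left(1 - 10\right)^{2} + \left(\left(-1\right) \frac{1}{11} + 1879\right) = \left(-9\right)^{2} + \left(- \frac{1}{11} + 1879\right) = 81 + \frac{20668}{11} = \frac{21559}{11}$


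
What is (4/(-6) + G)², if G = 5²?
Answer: 5329/9 ≈ 592.11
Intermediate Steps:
G = 25
(4/(-6) + G)² = (4/(-6) + 25)² = (4*(-⅙) + 25)² = (-⅔ + 25)² = (73/3)² = 5329/9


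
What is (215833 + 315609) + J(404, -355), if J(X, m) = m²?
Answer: 657467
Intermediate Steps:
(215833 + 315609) + J(404, -355) = (215833 + 315609) + (-355)² = 531442 + 126025 = 657467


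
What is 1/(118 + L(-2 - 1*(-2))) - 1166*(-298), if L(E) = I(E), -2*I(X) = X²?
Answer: 41001225/118 ≈ 3.4747e+5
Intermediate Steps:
I(X) = -X²/2
L(E) = -E²/2
1/(118 + L(-2 - 1*(-2))) - 1166*(-298) = 1/(118 - (-2 - 1*(-2))²/2) - 1166*(-298) = 1/(118 - (-2 + 2)²/2) + 347468 = 1/(118 - ½*0²) + 347468 = 1/(118 - ½*0) + 347468 = 1/(118 + 0) + 347468 = 1/118 + 347468 = 41001225/118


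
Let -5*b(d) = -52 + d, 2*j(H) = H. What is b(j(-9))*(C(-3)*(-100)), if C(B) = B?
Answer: 3390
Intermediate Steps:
j(H) = H/2
b(d) = 52/5 - d/5 (b(d) = -(-52 + d)/5 = 52/5 - d/5)
b(j(-9))*(C(-3)*(-100)) = (52/5 - (-9)/10)*(-3*(-100)) = (52/5 - ⅕*(-9/2))*300 = (52/5 + 9/10)*300 = (113/10)*300 = 3390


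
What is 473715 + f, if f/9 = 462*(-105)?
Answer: 37125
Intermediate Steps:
f = -436590 (f = 9*(462*(-105)) = 9*(-48510) = -436590)
473715 + f = 473715 - 436590 = 37125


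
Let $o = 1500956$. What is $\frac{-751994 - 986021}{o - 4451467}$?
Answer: $\frac{1738015}{2950511} \approx 0.58906$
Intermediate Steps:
$\frac{-751994 - 986021}{o - 4451467} = \frac{-751994 - 986021}{1500956 - 4451467} = - \frac{1738015}{-2950511} = \left(-1738015\right) \left(- \frac{1}{2950511}\right) = \frac{1738015}{2950511}$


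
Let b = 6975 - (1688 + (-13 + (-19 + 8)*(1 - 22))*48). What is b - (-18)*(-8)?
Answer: -5321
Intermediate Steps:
b = -5177 (b = 6975 - (1688 + (-13 - 11*(-21))*48) = 6975 - (1688 + (-13 + 231)*48) = 6975 - (1688 + 218*48) = 6975 - (1688 + 10464) = 6975 - 1*12152 = 6975 - 12152 = -5177)
b - (-18)*(-8) = -5177 - (-18)*(-8) = -5177 - 1*144 = -5177 - 144 = -5321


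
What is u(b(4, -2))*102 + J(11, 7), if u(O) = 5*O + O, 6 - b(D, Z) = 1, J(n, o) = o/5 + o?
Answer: 15342/5 ≈ 3068.4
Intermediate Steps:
J(n, o) = 6*o/5 (J(n, o) = o*(⅕) + o = o/5 + o = 6*o/5)
b(D, Z) = 5 (b(D, Z) = 6 - 1*1 = 6 - 1 = 5)
u(O) = 6*O
u(b(4, -2))*102 + J(11, 7) = (6*5)*102 + (6/5)*7 = 30*102 + 42/5 = 3060 + 42/5 = 15342/5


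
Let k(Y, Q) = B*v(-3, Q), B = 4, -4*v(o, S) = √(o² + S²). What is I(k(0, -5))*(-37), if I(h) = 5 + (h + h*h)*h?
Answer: -1443 + 1258*√34 ≈ 5892.3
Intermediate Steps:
v(o, S) = -√(S² + o²)/4 (v(o, S) = -√(o² + S²)/4 = -√(S² + o²)/4)
k(Y, Q) = -√(9 + Q²) (k(Y, Q) = 4*(-√(Q² + (-3)²)/4) = 4*(-√(Q² + 9)/4) = 4*(-√(9 + Q²)/4) = -√(9 + Q²))
I(h) = 5 + h*(h + h²) (I(h) = 5 + (h + h²)*h = 5 + h*(h + h²))
I(k(0, -5))*(-37) = (5 + (-√(9 + (-5)²))² + (-√(9 + (-5)²))³)*(-37) = (5 + (-√(9 + 25))² + (-√(9 + 25))³)*(-37) = (5 + (-√34)² + (-√34)³)*(-37) = (5 + 34 - 34*√34)*(-37) = (39 - 34*√34)*(-37) = -1443 + 1258*√34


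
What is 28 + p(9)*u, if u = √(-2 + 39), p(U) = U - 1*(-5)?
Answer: 28 + 14*√37 ≈ 113.16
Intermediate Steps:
p(U) = 5 + U (p(U) = U + 5 = 5 + U)
u = √37 ≈ 6.0828
28 + p(9)*u = 28 + (5 + 9)*√37 = 28 + 14*√37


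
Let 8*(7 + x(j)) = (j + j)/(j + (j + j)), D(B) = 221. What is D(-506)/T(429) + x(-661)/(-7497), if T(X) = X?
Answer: 510709/989604 ≈ 0.51607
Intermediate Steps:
x(j) = -83/12 (x(j) = -7 + ((j + j)/(j + (j + j)))/8 = -7 + ((2*j)/(j + 2*j))/8 = -7 + ((2*j)/((3*j)))/8 = -7 + ((2*j)*(1/(3*j)))/8 = -7 + (1/8)*(2/3) = -7 + 1/12 = -83/12)
D(-506)/T(429) + x(-661)/(-7497) = 221/429 - 83/12/(-7497) = 221*(1/429) - 83/12*(-1/7497) = 17/33 + 83/89964 = 510709/989604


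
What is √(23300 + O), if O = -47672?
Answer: 6*I*√677 ≈ 156.12*I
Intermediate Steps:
√(23300 + O) = √(23300 - 47672) = √(-24372) = 6*I*√677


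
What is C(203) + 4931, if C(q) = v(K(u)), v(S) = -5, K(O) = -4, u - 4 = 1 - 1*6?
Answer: 4926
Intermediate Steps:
u = -1 (u = 4 + (1 - 1*6) = 4 + (1 - 6) = 4 - 5 = -1)
C(q) = -5
C(203) + 4931 = -5 + 4931 = 4926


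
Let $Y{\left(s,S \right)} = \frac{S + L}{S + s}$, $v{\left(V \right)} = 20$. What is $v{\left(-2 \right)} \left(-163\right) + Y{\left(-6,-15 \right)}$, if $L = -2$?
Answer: $- \frac{68443}{21} \approx -3259.2$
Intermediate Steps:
$Y{\left(s,S \right)} = \frac{-2 + S}{S + s}$ ($Y{\left(s,S \right)} = \frac{S - 2}{S + s} = \frac{-2 + S}{S + s}$)
$v{\left(-2 \right)} \left(-163\right) + Y{\left(-6,-15 \right)} = 20 \left(-163\right) + \frac{-2 - 15}{-15 - 6} = -3260 + \frac{1}{-21} \left(-17\right) = -3260 - - \frac{17}{21} = -3260 + \frac{17}{21} = - \frac{68443}{21}$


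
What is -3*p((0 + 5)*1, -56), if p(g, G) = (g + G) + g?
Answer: 138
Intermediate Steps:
p(g, G) = G + 2*g (p(g, G) = (G + g) + g = G + 2*g)
-3*p((0 + 5)*1, -56) = -3*(-56 + 2*((0 + 5)*1)) = -3*(-56 + 2*(5*1)) = -3*(-56 + 2*5) = -3*(-56 + 10) = -3*(-46) = 138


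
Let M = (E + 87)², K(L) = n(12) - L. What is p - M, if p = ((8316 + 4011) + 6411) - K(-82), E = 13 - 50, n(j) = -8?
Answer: 16164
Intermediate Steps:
E = -37
K(L) = -8 - L
M = 2500 (M = (-37 + 87)² = 50² = 2500)
p = 18664 (p = ((8316 + 4011) + 6411) - (-8 - 1*(-82)) = (12327 + 6411) - (-8 + 82) = 18738 - 1*74 = 18738 - 74 = 18664)
p - M = 18664 - 1*2500 = 18664 - 2500 = 16164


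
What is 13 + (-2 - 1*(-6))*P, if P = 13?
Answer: 65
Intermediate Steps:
13 + (-2 - 1*(-6))*P = 13 + (-2 - 1*(-6))*13 = 13 + (-2 + 6)*13 = 13 + 4*13 = 13 + 52 = 65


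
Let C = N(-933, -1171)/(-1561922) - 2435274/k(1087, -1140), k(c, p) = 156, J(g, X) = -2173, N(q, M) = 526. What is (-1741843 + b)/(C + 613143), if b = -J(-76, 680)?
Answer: -35323974994620/12132884354441 ≈ -2.9114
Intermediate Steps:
C = -316975676557/20304986 (C = 526/(-1561922) - 2435274/156 = 526*(-1/1561922) - 2435274*1/156 = -263/780961 - 405879/26 = -316975676557/20304986 ≈ -15611.)
b = 2173 (b = -1*(-2173) = 2173)
(-1741843 + b)/(C + 613143) = (-1741843 + 2173)/(-316975676557/20304986 + 613143) = -1739670/12132884354441/20304986 = -1739670*20304986/12132884354441 = -35323974994620/12132884354441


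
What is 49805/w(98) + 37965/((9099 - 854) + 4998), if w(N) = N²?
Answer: 146311925/18169396 ≈ 8.0527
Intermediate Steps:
49805/w(98) + 37965/((9099 - 854) + 4998) = 49805/(98²) + 37965/((9099 - 854) + 4998) = 49805/9604 + 37965/(8245 + 4998) = 49805*(1/9604) + 37965/13243 = 7115/1372 + 37965*(1/13243) = 7115/1372 + 37965/13243 = 146311925/18169396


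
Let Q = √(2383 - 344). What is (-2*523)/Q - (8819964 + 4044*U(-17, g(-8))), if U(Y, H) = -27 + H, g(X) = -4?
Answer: -8694600 - 1046*√2039/2039 ≈ -8.6946e+6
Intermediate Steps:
Q = √2039 ≈ 45.155
(-2*523)/Q - (8819964 + 4044*U(-17, g(-8))) = (-2*523)/(√2039) - 4044/(1/(2181 + (-27 - 4))) = -1046*√2039/2039 - 4044/(1/(2181 - 31)) = -1046*√2039/2039 - 4044/(1/2150) = -1046*√2039/2039 - 4044/1/2150 = -1046*√2039/2039 - 4044*2150 = -1046*√2039/2039 - 8694600 = -8694600 - 1046*√2039/2039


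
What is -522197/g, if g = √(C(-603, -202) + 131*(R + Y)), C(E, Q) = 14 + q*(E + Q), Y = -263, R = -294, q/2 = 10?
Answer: 522197*I*√89053/89053 ≈ 1749.9*I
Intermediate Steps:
q = 20 (q = 2*10 = 20)
C(E, Q) = 14 + 20*E + 20*Q (C(E, Q) = 14 + 20*(E + Q) = 14 + (20*E + 20*Q) = 14 + 20*E + 20*Q)
g = I*√89053 (g = √((14 + 20*(-603) + 20*(-202)) + 131*(-294 - 263)) = √((14 - 12060 - 4040) + 131*(-557)) = √(-16086 - 72967) = √(-89053) = I*√89053 ≈ 298.42*I)
-522197/g = -522197*(-I*√89053/89053) = -(-522197)*I*√89053/89053 = 522197*I*√89053/89053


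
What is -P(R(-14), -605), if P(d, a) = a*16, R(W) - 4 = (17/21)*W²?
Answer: 9680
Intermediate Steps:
R(W) = 4 + 17*W²/21 (R(W) = 4 + (17/21)*W² = 4 + (17*(1/21))*W² = 4 + 17*W²/21)
P(d, a) = 16*a
-P(R(-14), -605) = -16*(-605) = -1*(-9680) = 9680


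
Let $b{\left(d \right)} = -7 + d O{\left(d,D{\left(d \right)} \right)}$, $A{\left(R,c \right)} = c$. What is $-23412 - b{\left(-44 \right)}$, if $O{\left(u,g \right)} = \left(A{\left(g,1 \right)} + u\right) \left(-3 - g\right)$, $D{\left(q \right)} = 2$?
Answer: $-13945$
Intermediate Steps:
$O{\left(u,g \right)} = \left(1 + u\right) \left(-3 - g\right)$
$b{\left(d \right)} = -7 + d \left(-5 - 5 d\right)$ ($b{\left(d \right)} = -7 + d \left(-3 - 2 - 3 d - 2 d\right) = -7 + d \left(-5 - 5 d\right)$)
$-23412 - b{\left(-44 \right)} = -23412 - \left(-7 - - 220 \left(1 - 44\right)\right) = -23412 - \left(-7 - \left(-220\right) \left(-43\right)\right) = -23412 - \left(-7 - 9460\right) = -23412 - -9467 = -23412 + 9467 = -13945$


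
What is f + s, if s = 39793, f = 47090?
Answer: 86883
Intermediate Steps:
f + s = 47090 + 39793 = 86883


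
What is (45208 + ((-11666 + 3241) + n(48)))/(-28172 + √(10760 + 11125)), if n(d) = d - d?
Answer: -1036250676/793639699 - 36783*√21885/793639699 ≈ -1.3125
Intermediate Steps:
n(d) = 0
(45208 + ((-11666 + 3241) + n(48)))/(-28172 + √(10760 + 11125)) = (45208 + ((-11666 + 3241) + 0))/(-28172 + √(10760 + 11125)) = (45208 + (-8425 + 0))/(-28172 + √21885) = (45208 - 8425)/(-28172 + √21885) = 36783/(-28172 + √21885)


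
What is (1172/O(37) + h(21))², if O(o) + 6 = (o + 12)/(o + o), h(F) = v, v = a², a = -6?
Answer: 5257410064/156025 ≈ 33696.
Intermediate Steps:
v = 36 (v = (-6)² = 36)
h(F) = 36
O(o) = -6 + (12 + o)/(2*o) (O(o) = -6 + (o + 12)/(o + o) = -6 + (12 + o)/((2*o)) = -6 + (12 + o)*(1/(2*o)) = -6 + (12 + o)/(2*o))
(1172/O(37) + h(21))² = (1172/(-11/2 + 6/37) + 36)² = (1172/(-395/74) + 36)² = (1172*(-74/395) + 36)² = (-86728/395 + 36)² = (-72508/395)² = 5257410064/156025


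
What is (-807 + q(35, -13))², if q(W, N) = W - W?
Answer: 651249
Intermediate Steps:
q(W, N) = 0
(-807 + q(35, -13))² = (-807 + 0)² = (-807)² = 651249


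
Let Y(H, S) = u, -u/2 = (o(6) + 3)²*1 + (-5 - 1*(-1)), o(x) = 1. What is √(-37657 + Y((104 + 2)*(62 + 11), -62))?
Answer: 7*I*√769 ≈ 194.12*I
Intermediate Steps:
u = -24 (u = -2*((1 + 3)²*1 + (-5 - 1*(-1))) = -2*(4²*1 + (-5 + 1)) = -2*(16*1 - 4) = -2*(16 - 4) = -2*12 = -24)
Y(H, S) = -24
√(-37657 + Y((104 + 2)*(62 + 11), -62)) = √(-37657 - 24) = √(-37681) = 7*I*√769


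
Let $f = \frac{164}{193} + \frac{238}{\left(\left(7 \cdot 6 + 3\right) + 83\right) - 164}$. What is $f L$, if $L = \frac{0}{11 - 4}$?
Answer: $0$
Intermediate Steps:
$f = - \frac{20015}{3474}$ ($f = 164 \cdot \frac{1}{193} + \frac{238}{\left(\left(42 + 3\right) + 83\right) - 164} = \frac{164}{193} + \frac{238}{\left(45 + 83\right) - 164} = \frac{164}{193} + \frac{238}{128 - 164} = \frac{164}{193} + \frac{238}{-36} = \frac{164}{193} + 238 \left(- \frac{1}{36}\right) = \frac{164}{193} - \frac{119}{18} = - \frac{20015}{3474} \approx -5.7614$)
$L = 0$ ($L = \frac{0}{7} = 0 \cdot \frac{1}{7} = 0$)
$f L = \left(- \frac{20015}{3474}\right) 0 = 0$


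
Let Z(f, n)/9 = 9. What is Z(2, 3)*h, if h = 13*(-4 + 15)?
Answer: 11583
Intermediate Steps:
h = 143 (h = 13*11 = 143)
Z(f, n) = 81 (Z(f, n) = 9*9 = 81)
Z(2, 3)*h = 81*143 = 11583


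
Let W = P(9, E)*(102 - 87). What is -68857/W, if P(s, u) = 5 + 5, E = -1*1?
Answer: -68857/150 ≈ -459.05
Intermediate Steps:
E = -1
P(s, u) = 10
W = 150 (W = 10*(102 - 87) = 10*15 = 150)
-68857/W = -68857/150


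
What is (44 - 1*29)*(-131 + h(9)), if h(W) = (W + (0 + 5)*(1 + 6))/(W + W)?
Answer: -5785/3 ≈ -1928.3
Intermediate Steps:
h(W) = (35 + W)/(2*W) (h(W) = (W + 5*7)/((2*W)) = (W + 35)*(1/(2*W)) = (35 + W)*(1/(2*W)) = (35 + W)/(2*W))
(44 - 1*29)*(-131 + h(9)) = (44 - 1*29)*(-131 + (1/2)*(35 + 9)/9) = (44 - 29)*(-131 + (1/2)*(1/9)*44) = 15*(-131 + 22/9) = 15*(-1157/9) = -5785/3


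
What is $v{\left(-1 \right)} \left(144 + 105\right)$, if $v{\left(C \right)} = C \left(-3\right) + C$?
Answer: $498$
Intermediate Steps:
$v{\left(C \right)} = - 2 C$ ($v{\left(C \right)} = - 3 C + C = - 2 C$)
$v{\left(-1 \right)} \left(144 + 105\right) = \left(-2\right) \left(-1\right) \left(144 + 105\right) = 2 \cdot 249 = 498$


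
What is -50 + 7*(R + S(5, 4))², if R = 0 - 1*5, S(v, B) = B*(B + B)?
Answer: 5053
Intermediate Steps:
S(v, B) = 2*B² (S(v, B) = B*(2*B) = 2*B²)
R = -5 (R = 0 - 5 = -5)
-50 + 7*(R + S(5, 4))² = -50 + 7*(-5 + 2*4²)² = -50 + 7*(-5 + 2*16)² = -50 + 7*(-5 + 32)² = -50 + 7*27² = -50 + 7*729 = -50 + 5103 = 5053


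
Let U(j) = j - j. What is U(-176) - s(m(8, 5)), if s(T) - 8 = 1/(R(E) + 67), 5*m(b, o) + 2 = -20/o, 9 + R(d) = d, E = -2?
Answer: -449/56 ≈ -8.0179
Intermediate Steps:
R(d) = -9 + d
U(j) = 0
m(b, o) = -⅖ - 4/o (m(b, o) = -⅖ + (-20/o)/5 = -⅖ - 4/o)
s(T) = 449/56 (s(T) = 8 + 1/((-9 - 2) + 67) = 8 + 1/(-11 + 67) = 8 + 1/56 = 449/56)
U(-176) - s(m(8, 5)) = 0 - 1*449/56 = 0 - 449/56 = -449/56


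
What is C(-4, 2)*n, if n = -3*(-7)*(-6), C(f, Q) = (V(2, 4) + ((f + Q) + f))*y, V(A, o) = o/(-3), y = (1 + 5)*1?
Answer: 5544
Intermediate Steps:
y = 6 (y = 6*1 = 6)
V(A, o) = -o/3 (V(A, o) = o*(-1/3) = -o/3)
C(f, Q) = -8 + 6*Q + 12*f (C(f, Q) = (-1/3*4 + ((f + Q) + f))*6 = (-4/3 + ((Q + f) + f))*6 = (-4/3 + (Q + 2*f))*6 = (-4/3 + Q + 2*f)*6 = -8 + 6*Q + 12*f)
n = -126 (n = 21*(-6) = -126)
C(-4, 2)*n = (-8 + 6*2 + 12*(-4))*(-126) = (-8 + 12 - 48)*(-126) = -44*(-126) = 5544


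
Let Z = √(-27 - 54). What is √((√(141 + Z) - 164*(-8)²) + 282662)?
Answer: √(272166 + √3*√(47 + 3*I)) ≈ 521.71 + 0.e-4*I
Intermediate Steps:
Z = 9*I (Z = √(-81) = 9*I ≈ 9.0*I)
√((√(141 + Z) - 164*(-8)²) + 282662) = √((√(141 + 9*I) - 164*(-8)²) + 282662) = √((√(141 + 9*I) - 164*64) + 282662) = √((√(141 + 9*I) - 10496) + 282662) = √((-10496 + √(141 + 9*I)) + 282662) = √(272166 + √(141 + 9*I))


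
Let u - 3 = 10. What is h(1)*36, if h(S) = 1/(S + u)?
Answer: 18/7 ≈ 2.5714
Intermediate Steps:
u = 13 (u = 3 + 10 = 13)
h(S) = 1/(13 + S) (h(S) = 1/(S + 13) = 1/(13 + S))
h(1)*36 = 36/(13 + 1) = 36/14 = (1/14)*36 = 18/7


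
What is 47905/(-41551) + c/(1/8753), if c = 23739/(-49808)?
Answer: -8636163093557/2069572208 ≈ -4172.9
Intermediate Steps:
c = -23739/49808 (c = 23739*(-1/49808) = -23739/49808 ≈ -0.47661)
47905/(-41551) + c/(1/8753) = 47905/(-41551) - 23739/(49808*(1/8753)) = 47905*(-1/41551) - 23739/(49808*1/8753) = -47905/41551 - 23739/49808*8753 = -47905/41551 - 207787467/49808 = -8636163093557/2069572208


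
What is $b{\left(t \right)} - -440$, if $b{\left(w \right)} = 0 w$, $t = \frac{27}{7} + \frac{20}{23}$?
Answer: $440$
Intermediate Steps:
$t = \frac{761}{161}$ ($t = 27 \cdot \frac{1}{7} + 20 \cdot \frac{1}{23} = \frac{27}{7} + \frac{20}{23} = \frac{761}{161} \approx 4.7267$)
$b{\left(w \right)} = 0$
$b{\left(t \right)} - -440 = 0 - -440 = 0 + 440 = 440$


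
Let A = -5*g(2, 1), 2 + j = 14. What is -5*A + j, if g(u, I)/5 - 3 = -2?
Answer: 137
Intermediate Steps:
j = 12 (j = -2 + 14 = 12)
g(u, I) = 5 (g(u, I) = 15 + 5*(-2) = 15 - 10 = 5)
A = -25 (A = -5*5 = -25)
-5*A + j = -5*(-25) + 12 = 125 + 12 = 137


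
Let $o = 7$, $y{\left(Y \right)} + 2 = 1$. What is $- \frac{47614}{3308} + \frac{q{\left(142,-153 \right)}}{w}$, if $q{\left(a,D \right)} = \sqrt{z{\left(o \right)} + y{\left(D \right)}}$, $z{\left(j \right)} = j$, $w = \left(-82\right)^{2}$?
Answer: $- \frac{23807}{1654} + \frac{\sqrt{6}}{6724} \approx -14.393$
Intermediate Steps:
$y{\left(Y \right)} = -1$ ($y{\left(Y \right)} = -2 + 1 = -1$)
$w = 6724$
$q{\left(a,D \right)} = \sqrt{6}$ ($q{\left(a,D \right)} = \sqrt{7 - 1} = \sqrt{6}$)
$- \frac{47614}{3308} + \frac{q{\left(142,-153 \right)}}{w} = - \frac{47614}{3308} + \frac{\sqrt{6}}{6724} = \left(-47614\right) \frac{1}{3308} + \sqrt{6} \cdot \frac{1}{6724} = - \frac{23807}{1654} + \frac{\sqrt{6}}{6724}$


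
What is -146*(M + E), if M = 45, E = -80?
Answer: 5110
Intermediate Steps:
-146*(M + E) = -146*(45 - 80) = -146*(-35) = 5110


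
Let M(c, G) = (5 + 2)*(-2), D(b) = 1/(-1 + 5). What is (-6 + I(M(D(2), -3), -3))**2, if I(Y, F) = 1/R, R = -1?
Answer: 49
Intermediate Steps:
D(b) = 1/4
M(c, G) = -14 (M(c, G) = 7*(-2) = -14)
I(Y, F) = -1 (I(Y, F) = 1/(-1) = -1)
(-6 + I(M(D(2), -3), -3))**2 = (-6 - 1)**2 = (-7)**2 = 49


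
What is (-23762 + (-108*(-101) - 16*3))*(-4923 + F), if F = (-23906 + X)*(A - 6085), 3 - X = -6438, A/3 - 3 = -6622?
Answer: -5845536324514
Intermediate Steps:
A = -19857 (A = 9 + 3*(-6622) = 9 - 19866 = -19857)
X = 6441 (X = 3 - 1*(-6438) = 3 + 6438 = 6441)
F = 453077030 (F = (-23906 + 6441)*(-19857 - 6085) = -17465*(-25942) = 453077030)
(-23762 + (-108*(-101) - 16*3))*(-4923 + F) = (-23762 + (-108*(-101) - 16*3))*(-4923 + 453077030) = (-23762 + (10908 - 48))*453072107 = (-23762 + 10860)*453072107 = -12902*453072107 = -5845536324514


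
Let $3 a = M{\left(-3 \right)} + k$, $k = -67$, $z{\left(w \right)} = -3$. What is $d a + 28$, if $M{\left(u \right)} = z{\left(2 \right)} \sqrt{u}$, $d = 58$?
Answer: $- \frac{3802}{3} - 58 i \sqrt{3} \approx -1267.3 - 100.46 i$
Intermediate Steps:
$M{\left(u \right)} = - 3 \sqrt{u}$
$a = - \frac{67}{3} - i \sqrt{3}$ ($a = \frac{- 3 \sqrt{-3} - 67}{3} = \frac{- 3 i \sqrt{3} - 67}{3} = \frac{-67 - 3 i \sqrt{3}}{3} = - \frac{67}{3} - i \sqrt{3} \approx -22.333 - 1.732 i$)
$d a + 28 = 58 \left(- \frac{67}{3} - i \sqrt{3}\right) + 28 = \left(- \frac{3886}{3} - 58 i \sqrt{3}\right) + 28 = - \frac{3802}{3} - 58 i \sqrt{3}$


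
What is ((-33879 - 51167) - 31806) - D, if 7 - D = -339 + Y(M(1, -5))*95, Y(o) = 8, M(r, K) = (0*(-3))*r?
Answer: -116438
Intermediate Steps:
M(r, K) = 0 (M(r, K) = 0*r = 0)
D = -414 (D = 7 - (-339 + 8*95) = 7 - (-339 + 760) = 7 - 1*421 = 7 - 421 = -414)
((-33879 - 51167) - 31806) - D = ((-33879 - 51167) - 31806) - 1*(-414) = (-85046 - 31806) + 414 = -116852 + 414 = -116438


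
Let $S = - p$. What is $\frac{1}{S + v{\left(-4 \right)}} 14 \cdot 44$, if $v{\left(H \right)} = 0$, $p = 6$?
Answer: $- \frac{308}{3} \approx -102.67$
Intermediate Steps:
$S = -6$ ($S = \left(-1\right) 6 = -6$)
$\frac{1}{S + v{\left(-4 \right)}} 14 \cdot 44 = \frac{1}{-6 + 0} \cdot 14 \cdot 44 = \frac{1}{-6} \cdot 14 \cdot 44 = \left(- \frac{1}{6}\right) 14 \cdot 44 = \left(- \frac{7}{3}\right) 44 = - \frac{308}{3}$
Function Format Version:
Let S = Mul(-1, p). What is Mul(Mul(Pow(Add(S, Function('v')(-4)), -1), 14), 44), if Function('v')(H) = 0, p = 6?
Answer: Rational(-308, 3) ≈ -102.67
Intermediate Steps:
S = -6 (S = Mul(-1, 6) = -6)
Mul(Mul(Pow(Add(S, Function('v')(-4)), -1), 14), 44) = Mul(Mul(Pow(Add(-6, 0), -1), 14), 44) = Mul(Mul(Pow(-6, -1), 14), 44) = Mul(Mul(Rational(-1, 6), 14), 44) = Mul(Rational(-7, 3), 44) = Rational(-308, 3)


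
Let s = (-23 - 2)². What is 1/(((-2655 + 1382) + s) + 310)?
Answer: -1/338 ≈ -0.0029586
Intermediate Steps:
s = 625 (s = (-25)² = 625)
1/(((-2655 + 1382) + s) + 310) = 1/(((-2655 + 1382) + 625) + 310) = 1/((-1273 + 625) + 310) = 1/(-648 + 310) = 1/(-338) = -1/338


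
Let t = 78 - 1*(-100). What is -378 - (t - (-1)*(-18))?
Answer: -538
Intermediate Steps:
t = 178 (t = 78 + 100 = 178)
-378 - (t - (-1)*(-18)) = -378 - (178 - (-1)*(-18)) = -378 - (178 - 1*18) = -378 - (178 - 18) = -378 - 1*160 = -378 - 160 = -538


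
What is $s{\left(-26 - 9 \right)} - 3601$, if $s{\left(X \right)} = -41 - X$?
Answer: $-3607$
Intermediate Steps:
$s{\left(-26 - 9 \right)} - 3601 = \left(-41 - \left(-26 - 9\right)\right) - 3601 = \left(-41 - -35\right) - 3601 = \left(-41 + 35\right) - 3601 = -6 - 3601 = -3607$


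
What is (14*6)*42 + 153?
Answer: 3681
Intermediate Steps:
(14*6)*42 + 153 = 84*42 + 153 = 3528 + 153 = 3681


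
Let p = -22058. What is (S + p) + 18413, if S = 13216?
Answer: 9571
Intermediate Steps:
(S + p) + 18413 = (13216 - 22058) + 18413 = -8842 + 18413 = 9571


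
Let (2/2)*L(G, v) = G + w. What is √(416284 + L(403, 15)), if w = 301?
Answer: 54*√143 ≈ 645.75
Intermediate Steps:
L(G, v) = 301 + G (L(G, v) = G + 301 = 301 + G)
√(416284 + L(403, 15)) = √(416284 + (301 + 403)) = √(416284 + 704) = √416988 = 54*√143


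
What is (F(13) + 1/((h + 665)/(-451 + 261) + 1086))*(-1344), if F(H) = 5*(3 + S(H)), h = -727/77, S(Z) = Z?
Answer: -283814896960/2639617 ≈ -1.0752e+5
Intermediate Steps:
h = -727/77 (h = -727*1/77 = -727/77 ≈ -9.4416)
F(H) = 15 + 5*H (F(H) = 5*(3 + H) = 15 + 5*H)
(F(13) + 1/((h + 665)/(-451 + 261) + 1086))*(-1344) = ((15 + 5*13) + 1/((-727/77 + 665)/(-451 + 261) + 1086))*(-1344) = ((15 + 65) + 1/((50478/77)/(-190) + 1086))*(-1344) = (80 + 1/((50478/77)*(-1/190) + 1086))*(-1344) = (80 + 1/(-25239/7315 + 1086))*(-1344) = (80 + 1/(7918851/7315))*(-1344) = (80 + 7315/7918851)*(-1344) = (633515395/7918851)*(-1344) = -283814896960/2639617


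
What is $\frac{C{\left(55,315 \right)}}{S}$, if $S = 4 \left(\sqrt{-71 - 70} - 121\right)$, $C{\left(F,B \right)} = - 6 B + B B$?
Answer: $- \frac{11777535}{59128} - \frac{97335 i \sqrt{141}}{59128} \approx -199.19 - 19.547 i$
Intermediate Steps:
$C{\left(F,B \right)} = B^{2} - 6 B$ ($C{\left(F,B \right)} = - 6 B + B^{2} = B^{2} - 6 B$)
$S = -484 + 4 i \sqrt{141}$ ($S = 4 \left(\sqrt{-141} - 121\right) = 4 \left(i \sqrt{141} - 121\right) = 4 \left(-121 + i \sqrt{141}\right) = -484 + 4 i \sqrt{141} \approx -484.0 + 47.497 i$)
$\frac{C{\left(55,315 \right)}}{S} = \frac{315 \left(-6 + 315\right)}{-484 + 4 i \sqrt{141}} = \frac{315 \cdot 309}{-484 + 4 i \sqrt{141}} = \frac{97335}{-484 + 4 i \sqrt{141}}$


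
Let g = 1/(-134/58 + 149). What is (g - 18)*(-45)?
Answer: 1148145/1418 ≈ 809.69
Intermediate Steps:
g = 29/4254 (g = 1/(-134*1/58 + 149) = 1/(-67/29 + 149) = 1/(4254/29) = 29/4254 ≈ 0.0068171)
(g - 18)*(-45) = (29/4254 - 18)*(-45) = -76543/4254*(-45) = 1148145/1418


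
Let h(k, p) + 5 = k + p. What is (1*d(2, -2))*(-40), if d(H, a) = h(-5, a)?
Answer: 480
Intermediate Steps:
h(k, p) = -5 + k + p (h(k, p) = -5 + (k + p) = -5 + k + p)
d(H, a) = -10 + a (d(H, a) = -5 - 5 + a = -10 + a)
(1*d(2, -2))*(-40) = (1*(-10 - 2))*(-40) = (1*(-12))*(-40) = -12*(-40) = 480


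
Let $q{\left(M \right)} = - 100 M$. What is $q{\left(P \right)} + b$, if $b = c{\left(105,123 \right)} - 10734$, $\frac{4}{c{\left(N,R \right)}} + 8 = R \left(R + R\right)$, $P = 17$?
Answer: $- \frac{188064248}{15125} \approx -12434.0$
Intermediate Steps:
$c{\left(N,R \right)} = \frac{4}{-8 + 2 R^{2}}$ ($c{\left(N,R \right)} = \frac{4}{-8 + R \left(R + R\right)} = \frac{4}{-8 + R 2 R} = \frac{4}{-8 + 2 R^{2}}$)
$b = - \frac{162351748}{15125}$ ($b = \frac{2}{-4 + 123^{2}} - 10734 = \frac{2}{-4 + 15129} - 10734 = \frac{2}{15125} - 10734 = - \frac{162351748}{15125} \approx -10734.0$)
$q{\left(P \right)} + b = \left(-100\right) 17 - \frac{162351748}{15125} = -1700 - \frac{162351748}{15125} = - \frac{188064248}{15125}$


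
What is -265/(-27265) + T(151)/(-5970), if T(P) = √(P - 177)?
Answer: 53/5453 - I*√26/5970 ≈ 0.0097194 - 0.00085411*I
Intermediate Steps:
T(P) = √(-177 + P)
-265/(-27265) + T(151)/(-5970) = -265/(-27265) + √(-177 + 151)/(-5970) = -265*(-1/27265) + √(-26)*(-1/5970) = 53/5453 + (I*√26)*(-1/5970) = 53/5453 - I*√26/5970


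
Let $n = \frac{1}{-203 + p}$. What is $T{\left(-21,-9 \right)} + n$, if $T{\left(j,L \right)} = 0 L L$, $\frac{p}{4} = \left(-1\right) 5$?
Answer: $- \frac{1}{223} \approx -0.0044843$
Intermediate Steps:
$p = -20$ ($p = 4 \left(\left(-1\right) 5\right) = 4 \left(-5\right) = -20$)
$T{\left(j,L \right)} = 0$ ($T{\left(j,L \right)} = 0 L = 0$)
$n = - \frac{1}{223}$ ($n = \frac{1}{-203 - 20} = \frac{1}{-223} = - \frac{1}{223} \approx -0.0044843$)
$T{\left(-21,-9 \right)} + n = 0 - \frac{1}{223} = - \frac{1}{223}$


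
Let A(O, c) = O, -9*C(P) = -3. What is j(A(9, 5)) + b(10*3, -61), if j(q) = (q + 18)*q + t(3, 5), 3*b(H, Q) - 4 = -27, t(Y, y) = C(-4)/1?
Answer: 707/3 ≈ 235.67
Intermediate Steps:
C(P) = ⅓ (C(P) = -⅑*(-3) = ⅓)
t(Y, y) = ⅓ (t(Y, y) = (⅓)/1 = (⅓)*1 = ⅓)
b(H, Q) = -23/3 (b(H, Q) = 4/3 + (⅓)*(-27) = 4/3 - 9 = -23/3)
j(q) = ⅓ + q*(18 + q) (j(q) = (q + 18)*q + ⅓ = (18 + q)*q + ⅓ = q*(18 + q) + ⅓ = ⅓ + q*(18 + q))
j(A(9, 5)) + b(10*3, -61) = (⅓ + 9² + 18*9) - 23/3 = (⅓ + 81 + 162) - 23/3 = 730/3 - 23/3 = 707/3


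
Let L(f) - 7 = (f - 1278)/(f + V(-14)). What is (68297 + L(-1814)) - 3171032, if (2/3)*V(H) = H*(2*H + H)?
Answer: -722934851/233 ≈ -3.1027e+6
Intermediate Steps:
V(H) = 9*H²/2 (V(H) = 3*(H*(2*H + H))/2 = 3*(H*(3*H))/2 = 3*(3*H²)/2 = 9*H²/2)
L(f) = 7 + (-1278 + f)/(882 + f) (L(f) = 7 + (f - 1278)/(f + (9/2)*(-14)²) = 7 + (-1278 + f)/(f + (9/2)*196) = 7 + (-1278 + f)/(f + 882) = 7 + (-1278 + f)/(882 + f))
(68297 + L(-1814)) - 3171032 = (68297 + 8*(612 - 1814)/(882 - 1814)) - 3171032 = (68297 + 8*(-1202)/(-932)) - 3171032 = (68297 + 8*(-1/932)*(-1202)) - 3171032 = (68297 + 2404/233) - 3171032 = 15915605/233 - 3171032 = -722934851/233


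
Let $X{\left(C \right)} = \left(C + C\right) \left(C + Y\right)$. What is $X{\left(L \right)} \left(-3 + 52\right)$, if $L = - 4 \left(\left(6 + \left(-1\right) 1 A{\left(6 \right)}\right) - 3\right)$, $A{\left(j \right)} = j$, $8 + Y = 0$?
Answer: $4704$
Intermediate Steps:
$Y = -8$ ($Y = -8 + 0 = -8$)
$L = 12$ ($L = - 4 \left(\left(6 + \left(-1\right) 1 \cdot 6\right) - 3\right) = - 4 \left(\left(6 - 6\right) - 3\right) = - 4 \left(0 - 3\right) = \left(-4\right) \left(-3\right) = 12$)
$X{\left(C \right)} = 2 C \left(-8 + C\right)$ ($X{\left(C \right)} = \left(C + C\right) \left(C - 8\right) = 2 C \left(-8 + C\right)$)
$X{\left(L \right)} \left(-3 + 52\right) = 2 \cdot 12 \left(-8 + 12\right) \left(-3 + 52\right) = 2 \cdot 12 \cdot 4 \cdot 49 = 96 \cdot 49 = 4704$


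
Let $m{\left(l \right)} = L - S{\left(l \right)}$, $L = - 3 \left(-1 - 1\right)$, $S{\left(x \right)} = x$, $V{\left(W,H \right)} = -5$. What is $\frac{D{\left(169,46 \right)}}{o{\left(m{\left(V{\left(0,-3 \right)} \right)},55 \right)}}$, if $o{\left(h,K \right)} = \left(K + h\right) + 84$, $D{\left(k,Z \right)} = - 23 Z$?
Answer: $- \frac{529}{75} \approx -7.0533$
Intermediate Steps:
$L = 6$ ($L = \left(-3\right) \left(-2\right) = 6$)
$m{\left(l \right)} = 6 - l$
$o{\left(h,K \right)} = 84 + K + h$
$\frac{D{\left(169,46 \right)}}{o{\left(m{\left(V{\left(0,-3 \right)} \right)},55 \right)}} = \frac{\left(-23\right) 46}{84 + 55 + \left(6 - -5\right)} = - \frac{1058}{84 + 55 + \left(6 + 5\right)} = - \frac{1058}{84 + 55 + 11} = - \frac{1058}{150} = \left(-1058\right) \frac{1}{150} = - \frac{529}{75}$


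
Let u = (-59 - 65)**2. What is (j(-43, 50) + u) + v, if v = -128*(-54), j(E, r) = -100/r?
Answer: 22286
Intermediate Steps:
u = 15376 (u = (-124)**2 = 15376)
v = 6912
(j(-43, 50) + u) + v = (-100/50 + 15376) + 6912 = (-100*1/50 + 15376) + 6912 = (-2 + 15376) + 6912 = 15374 + 6912 = 22286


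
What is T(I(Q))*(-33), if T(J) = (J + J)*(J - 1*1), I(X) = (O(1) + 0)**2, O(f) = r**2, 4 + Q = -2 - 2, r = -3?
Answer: -427680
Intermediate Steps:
Q = -8 (Q = -4 + (-2 - 2) = -4 - 4 = -8)
O(f) = 9 (O(f) = (-3)**2 = 9)
I(X) = 81 (I(X) = (9 + 0)**2 = 9**2 = 81)
T(J) = 2*J*(-1 + J) (T(J) = (2*J)*(J - 1) = (2*J)*(-1 + J) = 2*J*(-1 + J))
T(I(Q))*(-33) = (2*81*(-1 + 81))*(-33) = (2*81*80)*(-33) = 12960*(-33) = -427680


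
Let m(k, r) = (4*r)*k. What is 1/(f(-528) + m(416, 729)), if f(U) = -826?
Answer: 1/1212230 ≈ 8.2493e-7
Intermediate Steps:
m(k, r) = 4*k*r
1/(f(-528) + m(416, 729)) = 1/(-826 + 4*416*729) = 1/(-826 + 1213056) = 1/1212230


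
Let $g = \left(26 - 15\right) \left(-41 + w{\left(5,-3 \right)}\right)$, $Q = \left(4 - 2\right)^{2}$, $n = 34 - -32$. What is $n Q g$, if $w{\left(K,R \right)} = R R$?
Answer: $-92928$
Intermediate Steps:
$w{\left(K,R \right)} = R^{2}$
$n = 66$ ($n = 34 + 32 = 66$)
$Q = 4$ ($Q = 2^{2} = 4$)
$g = -352$ ($g = \left(26 - 15\right) \left(-41 + \left(-3\right)^{2}\right) = 11 \left(-41 + 9\right) = 11 \left(-32\right) = -352$)
$n Q g = 66 \cdot 4 \left(-352\right) = 264 \left(-352\right) = -92928$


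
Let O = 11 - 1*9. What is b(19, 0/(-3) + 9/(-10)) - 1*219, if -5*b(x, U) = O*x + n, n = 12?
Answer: -229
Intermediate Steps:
O = 2 (O = 11 - 9 = 2)
b(x, U) = -12/5 - 2*x/5 (b(x, U) = -(2*x + 12)/5 = -(12 + 2*x)/5 = -12/5 - 2*x/5)
b(19, 0/(-3) + 9/(-10)) - 1*219 = (-12/5 - ⅖*19) - 1*219 = (-12/5 - 38/5) - 219 = -10 - 219 = -229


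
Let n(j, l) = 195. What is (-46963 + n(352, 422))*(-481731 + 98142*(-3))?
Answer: 36299310576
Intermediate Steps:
(-46963 + n(352, 422))*(-481731 + 98142*(-3)) = (-46963 + 195)*(-481731 + 98142*(-3)) = -46768*(-481731 - 294426) = -46768*(-776157) = 36299310576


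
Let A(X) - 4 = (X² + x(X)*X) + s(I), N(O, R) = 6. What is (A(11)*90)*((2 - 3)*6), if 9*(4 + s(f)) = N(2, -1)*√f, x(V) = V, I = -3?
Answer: -130680 - 360*I*√3 ≈ -1.3068e+5 - 623.54*I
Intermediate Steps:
s(f) = -4 + 2*√f/3 (s(f) = -4 + (6*√f)/9 = -4 + 2*√f/3)
A(X) = 2*X² + 2*I*√3/3 (A(X) = 4 + ((X² + X*X) + (-4 + 2*√(-3)/3)) = 4 + ((X² + X²) + (-4 + 2*(I*√3)/3)) = 4 + (2*X² + (-4 + 2*I*√3/3)) = 4 + (-4 + 2*X² + 2*I*√3/3) = 2*X² + 2*I*√3/3)
(A(11)*90)*((2 - 3)*6) = ((2*11² + 2*I*√3/3)*90)*((2 - 3)*6) = ((2*121 + 2*I*√3/3)*90)*(-1*6) = ((242 + 2*I*√3/3)*90)*(-6) = (21780 + 60*I*√3)*(-6) = -130680 - 360*I*√3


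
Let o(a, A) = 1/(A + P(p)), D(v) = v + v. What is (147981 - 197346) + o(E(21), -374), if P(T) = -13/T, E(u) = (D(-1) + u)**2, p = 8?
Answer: -148341833/3005 ≈ -49365.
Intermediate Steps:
D(v) = 2*v
E(u) = (-2 + u)**2 (E(u) = (2*(-1) + u)**2 = (-2 + u)**2)
o(a, A) = 1/(-13/8 + A) (o(a, A) = 1/(A - 13/8) = 1/(-13/8 + A))
(147981 - 197346) + o(E(21), -374) = (147981 - 197346) + 8/(-13 + 8*(-374)) = -49365 + 8/(-13 - 2992) = -49365 + 8/(-3005) = -49365 + 8*(-1/3005) = -49365 - 8/3005 = -148341833/3005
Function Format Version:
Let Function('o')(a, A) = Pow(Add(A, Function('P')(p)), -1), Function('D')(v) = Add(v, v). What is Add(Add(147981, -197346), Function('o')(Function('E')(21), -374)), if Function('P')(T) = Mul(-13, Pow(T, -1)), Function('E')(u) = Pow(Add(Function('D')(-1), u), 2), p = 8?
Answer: Rational(-148341833, 3005) ≈ -49365.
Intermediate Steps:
Function('D')(v) = Mul(2, v)
Function('E')(u) = Pow(Add(-2, u), 2) (Function('E')(u) = Pow(Add(Mul(2, -1), u), 2) = Pow(Add(-2, u), 2))
Function('o')(a, A) = Pow(Add(Rational(-13, 8), A), -1) (Function('o')(a, A) = Pow(Add(A, Mul(-13, Pow(8, -1))), -1) = Pow(Add(A, Mul(-13, Rational(1, 8))), -1) = Pow(Add(A, Rational(-13, 8)), -1) = Pow(Add(Rational(-13, 8), A), -1))
Add(Add(147981, -197346), Function('o')(Function('E')(21), -374)) = Add(Add(147981, -197346), Mul(8, Pow(Add(-13, Mul(8, -374)), -1))) = Add(-49365, Mul(8, Pow(Add(-13, -2992), -1))) = Add(-49365, Mul(8, Pow(-3005, -1))) = Add(-49365, Mul(8, Rational(-1, 3005))) = Add(-49365, Rational(-8, 3005)) = Rational(-148341833, 3005)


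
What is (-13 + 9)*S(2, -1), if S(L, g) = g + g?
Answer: 8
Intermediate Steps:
S(L, g) = 2*g
(-13 + 9)*S(2, -1) = (-13 + 9)*(2*(-1)) = -4*(-2) = 8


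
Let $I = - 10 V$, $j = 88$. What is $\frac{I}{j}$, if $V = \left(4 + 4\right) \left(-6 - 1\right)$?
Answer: $\frac{70}{11} \approx 6.3636$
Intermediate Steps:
$V = -56$ ($V = 8 \left(-7\right) = -56$)
$I = 560$ ($I = \left(-10\right) \left(-56\right) = 560$)
$\frac{I}{j} = \frac{1}{88} \cdot 560 = \frac{70}{11}$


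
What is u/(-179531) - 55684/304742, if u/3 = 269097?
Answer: -6737170477/1439753579 ≈ -4.6794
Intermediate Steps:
u = 807291 (u = 3*269097 = 807291)
u/(-179531) - 55684/304742 = 807291/(-179531) - 55684/304742 = 807291*(-1/179531) - 55684*1/304742 = -42489/9449 - 27842/152371 = -6737170477/1439753579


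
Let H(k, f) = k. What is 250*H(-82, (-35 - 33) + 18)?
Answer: -20500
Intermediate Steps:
250*H(-82, (-35 - 33) + 18) = 250*(-82) = -20500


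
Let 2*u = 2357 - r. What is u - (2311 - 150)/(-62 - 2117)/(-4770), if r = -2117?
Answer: 23250995549/10393830 ≈ 2237.0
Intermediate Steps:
u = 2237 (u = (2357 - 1*(-2117))/2 = (2357 + 2117)/2 = (½)*4474 = 2237)
u - (2311 - 150)/(-62 - 2117)/(-4770) = 2237 - (2311 - 150)/(-62 - 2117)/(-4770) = 2237 - 2161/(-2179)*(-1)/4770 = 2237 - 2161*(-1/2179)*(-1)/4770 = 2237 - (-2161)*(-1)/(2179*4770) = 2237 - 1*2161/10393830 = 2237 - 2161/10393830 = 23250995549/10393830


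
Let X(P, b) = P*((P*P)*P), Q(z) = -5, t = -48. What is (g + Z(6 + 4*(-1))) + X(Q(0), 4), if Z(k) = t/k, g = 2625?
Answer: 3226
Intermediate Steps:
Z(k) = -48/k
X(P, b) = P⁴ (X(P, b) = P*(P²*P) = P*P³ = P⁴)
(g + Z(6 + 4*(-1))) + X(Q(0), 4) = (2625 - 48/(6 + 4*(-1))) + (-5)⁴ = (2625 - 48/(6 - 4)) + 625 = (2625 - 48/2) + 625 = (2625 - 48*½) + 625 = (2625 - 24) + 625 = 2601 + 625 = 3226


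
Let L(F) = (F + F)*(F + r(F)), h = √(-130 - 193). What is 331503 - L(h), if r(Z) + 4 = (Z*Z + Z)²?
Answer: -85167 - 208004*I*√323 ≈ -85167.0 - 3.7383e+6*I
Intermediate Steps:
r(Z) = -4 + (Z + Z²)² (r(Z) = -4 + (Z*Z + Z)² = -4 + (Z² + Z)² = -4 + (Z + Z²)²)
h = I*√323 (h = √(-323) = I*√323 ≈ 17.972*I)
L(F) = 2*F*(-4 + F + F²*(1 + F)²) (L(F) = (F + F)*(F + (-4 + F²*(1 + F)²)) = (2*F)*(-4 + F + F²*(1 + F)²) = 2*F*(-4 + F + F²*(1 + F)²))
331503 - L(h) = 331503 - 2*I*√323*(-4 + I*√323 + (I*√323)²*(1 + I*√323)²) = 331503 - 2*I*√323*(-4 + I*√323 - 323*(1 + I*√323)²) = 331503 - 2*I*√323*(-4 - 323*(1 + I*√323)² + I*√323)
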